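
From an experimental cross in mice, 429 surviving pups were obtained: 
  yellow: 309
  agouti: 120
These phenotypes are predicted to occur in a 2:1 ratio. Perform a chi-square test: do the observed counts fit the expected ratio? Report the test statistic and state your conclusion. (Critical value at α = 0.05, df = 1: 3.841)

The 2:1 ratio has 3 parts, so with N = 429 the expected counts are:
  yellow: 429 × 2/3 = 286
  agouti: 429 × 1/3 = 143
χ² = Σ (O − E)² / E
  yellow: (309 − 286)² / 286 = 1.8497
  agouti: (120 − 143)² / 143 = 3.6993
χ² = 1.8497 + 3.6993 = 5.549
Degrees of freedom = 2 − 1 = 1; critical value at α = 0.05 is 3.841.
Since 5.549 > 3.841, we reject the null hypothesis — the data do not fit the 2:1 ratio.

5.549; not consistent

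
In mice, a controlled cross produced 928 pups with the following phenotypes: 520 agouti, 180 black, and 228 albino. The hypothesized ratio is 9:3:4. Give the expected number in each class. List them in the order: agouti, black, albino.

522, 174, 232

The 9:3:4 ratio has 16 parts, so with N = 928 the expected counts are:
  agouti: 928 × 9/16 = 522
  black: 928 × 3/16 = 174
  albino: 928 × 4/16 = 232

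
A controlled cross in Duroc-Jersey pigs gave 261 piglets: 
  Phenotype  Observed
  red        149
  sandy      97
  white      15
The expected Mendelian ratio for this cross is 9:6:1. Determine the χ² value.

The 9:6:1 ratio has 16 parts, so with N = 261 the expected counts are:
  red: 261 × 9/16 = 146.8125
  sandy: 261 × 6/16 = 97.875
  white: 261 × 1/16 = 16.3125
χ² = Σ (O − E)² / E
  red: (149 − 146.8125)² / 146.8125 = 0.0326
  sandy: (97 − 97.875)² / 97.875 = 0.0078
  white: (15 − 16.3125)² / 16.3125 = 0.1056
χ² = 0.0326 + 0.0078 + 0.1056 = 0.146

0.146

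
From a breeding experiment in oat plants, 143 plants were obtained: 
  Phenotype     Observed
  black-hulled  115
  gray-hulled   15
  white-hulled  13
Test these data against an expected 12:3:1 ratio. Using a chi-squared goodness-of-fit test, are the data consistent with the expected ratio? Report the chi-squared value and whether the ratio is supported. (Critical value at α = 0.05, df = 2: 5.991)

Under the 12:3:1 hypothesis (Σ ratio = 16, N = 143):
  black-hulled: 143 × 12/16 = 107.25
  gray-hulled: 143 × 3/16 = 26.8125
  white-hulled: 143 × 1/16 = 8.9375
χ² = Σ (O − E)² / E
  black-hulled: (115 − 107.25)² / 107.25 = 0.5600
  gray-hulled: (15 − 26.8125)² / 26.8125 = 5.2041
  white-hulled: (13 − 8.9375)² / 8.9375 = 1.8466
χ² = 0.5600 + 5.2041 + 1.8466 = 7.6107 ≈ 7.611
Degrees of freedom = 3 − 1 = 2; critical value at α = 0.05 is 5.991.
Since 7.611 > 5.991, we reject the null hypothesis — the data do not fit the 12:3:1 ratio.

7.611; not consistent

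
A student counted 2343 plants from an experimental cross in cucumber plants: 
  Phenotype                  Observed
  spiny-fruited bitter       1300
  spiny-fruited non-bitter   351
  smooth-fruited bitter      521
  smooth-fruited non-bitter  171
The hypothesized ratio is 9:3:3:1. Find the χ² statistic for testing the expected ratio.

The 9:3:3:1 ratio has 16 parts, so with N = 2343 the expected counts are:
  spiny-fruited bitter: 2343 × 9/16 = 1317.9375
  spiny-fruited non-bitter: 2343 × 3/16 = 439.3125
  smooth-fruited bitter: 2343 × 3/16 = 439.3125
  smooth-fruited non-bitter: 2343 × 1/16 = 146.4375
χ² = Σ (O − E)² / E
  spiny-fruited bitter: (1300 − 1317.9375)² / 1317.9375 = 0.2441
  spiny-fruited non-bitter: (351 − 439.3125)² / 439.3125 = 17.7530
  smooth-fruited bitter: (521 − 439.3125)² / 439.3125 = 15.1893
  smooth-fruited non-bitter: (171 − 146.4375)² / 146.4375 = 4.1200
χ² = 0.2441 + 17.7530 + 15.1893 + 4.1200 = 37.3064 ≈ 37.306

37.306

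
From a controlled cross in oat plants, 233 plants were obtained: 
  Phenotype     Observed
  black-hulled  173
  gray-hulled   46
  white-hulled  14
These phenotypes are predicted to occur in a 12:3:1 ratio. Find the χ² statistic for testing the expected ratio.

Total ratio parts = 16. Expected numbers out of 233:
  black-hulled: 233 × 12/16 = 174.75
  gray-hulled: 233 × 3/16 = 43.6875
  white-hulled: 233 × 1/16 = 14.5625
χ² = Σ (O − E)² / E
  black-hulled: (173 − 174.75)² / 174.75 = 0.0175
  gray-hulled: (46 − 43.6875)² / 43.6875 = 0.1224
  white-hulled: (14 − 14.5625)² / 14.5625 = 0.0217
χ² = 0.0175 + 0.1224 + 0.0217 = 0.1616 ≈ 0.162

0.162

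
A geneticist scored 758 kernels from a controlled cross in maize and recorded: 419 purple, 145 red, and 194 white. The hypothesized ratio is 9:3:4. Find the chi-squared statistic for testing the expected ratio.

Total ratio parts = 16. Expected numbers out of 758:
  purple: 758 × 9/16 = 426.375
  red: 758 × 3/16 = 142.125
  white: 758 × 4/16 = 189.5
χ² = Σ (O − E)² / E
  purple: (419 − 426.375)² / 426.375 = 0.1276
  red: (145 − 142.125)² / 142.125 = 0.0582
  white: (194 − 189.5)² / 189.5 = 0.1069
χ² = 0.1276 + 0.0582 + 0.1069 = 0.2927 ≈ 0.293

0.293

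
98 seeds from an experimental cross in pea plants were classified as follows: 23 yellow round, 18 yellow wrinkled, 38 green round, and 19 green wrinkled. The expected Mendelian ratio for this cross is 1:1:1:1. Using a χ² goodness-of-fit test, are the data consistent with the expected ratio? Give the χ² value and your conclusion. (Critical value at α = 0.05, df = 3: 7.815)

Expected counts for N = 98 under a 1:1:1:1 ratio (total parts = 4):
  yellow round: 98 × 1/4 = 24.5
  yellow wrinkled: 98 × 1/4 = 24.5
  green round: 98 × 1/4 = 24.5
  green wrinkled: 98 × 1/4 = 24.5
χ² = Σ (O − E)² / E
  yellow round: (23 − 24.5)² / 24.5 = 0.0918
  yellow wrinkled: (18 − 24.5)² / 24.5 = 1.7245
  green round: (38 − 24.5)² / 24.5 = 7.4388
  green wrinkled: (19 − 24.5)² / 24.5 = 1.2347
χ² = 0.0918 + 1.7245 + 7.4388 + 1.2347 = 10.4898 ≈ 10.490
Degrees of freedom = 4 − 1 = 3; critical value at α = 0.05 is 7.815.
Since 10.490 > 7.815, we reject the null hypothesis — the data do not fit the 1:1:1:1 ratio.

10.490; not consistent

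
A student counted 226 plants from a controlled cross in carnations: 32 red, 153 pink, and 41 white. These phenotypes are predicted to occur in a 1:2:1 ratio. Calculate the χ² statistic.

The 1:2:1 ratio has 4 parts, so with N = 226 the expected counts are:
  red: 226 × 1/4 = 56.5
  pink: 226 × 2/4 = 113
  white: 226 × 1/4 = 56.5
χ² = Σ (O − E)² / E
  red: (32 − 56.5)² / 56.5 = 10.6239
  pink: (153 − 113)² / 113 = 14.1593
  white: (41 − 56.5)² / 56.5 = 4.2522
χ² = 10.6239 + 14.1593 + 4.2522 = 29.0354 ≈ 29.035

29.035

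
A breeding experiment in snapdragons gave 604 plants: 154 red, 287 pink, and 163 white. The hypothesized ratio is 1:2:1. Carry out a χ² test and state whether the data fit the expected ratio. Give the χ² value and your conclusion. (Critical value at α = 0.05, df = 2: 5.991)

1.758; consistent

The 1:2:1 ratio has 4 parts, so with N = 604 the expected counts are:
  red: 604 × 1/4 = 151
  pink: 604 × 2/4 = 302
  white: 604 × 1/4 = 151
χ² = Σ (O − E)² / E
  red: (154 − 151)² / 151 = 0.0596
  pink: (287 − 302)² / 302 = 0.7450
  white: (163 − 151)² / 151 = 0.9536
χ² = 0.0596 + 0.7450 + 0.9536 = 1.7582 ≈ 1.758
Degrees of freedom = 3 − 1 = 2; critical value at α = 0.05 is 5.991.
Since 1.758 < 5.991, we fail to reject the null hypothesis — the data are consistent with the 1:2:1 ratio.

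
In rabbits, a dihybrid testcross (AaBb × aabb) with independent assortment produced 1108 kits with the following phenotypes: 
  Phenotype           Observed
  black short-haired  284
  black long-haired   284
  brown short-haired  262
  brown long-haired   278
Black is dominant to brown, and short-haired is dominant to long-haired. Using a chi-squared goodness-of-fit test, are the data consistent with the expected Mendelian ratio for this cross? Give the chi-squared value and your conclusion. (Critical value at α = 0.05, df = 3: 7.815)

1.170; consistent

A dihybrid testcross with independent assortment gives a 1:1:1:1 ratio.
Total ratio parts = 4. Expected numbers out of 1108:
  black short-haired: 1108 × 1/4 = 277
  black long-haired: 1108 × 1/4 = 277
  brown short-haired: 1108 × 1/4 = 277
  brown long-haired: 1108 × 1/4 = 277
χ² = Σ (O − E)² / E
  black short-haired: (284 − 277)² / 277 = 0.1769
  black long-haired: (284 − 277)² / 277 = 0.1769
  brown short-haired: (262 − 277)² / 277 = 0.8123
  brown long-haired: (278 − 277)² / 277 = 0.0036
χ² = 0.1769 + 0.1769 + 0.8123 + 0.0036 = 1.1697 ≈ 1.170
Degrees of freedom = 4 − 1 = 3; critical value at α = 0.05 is 7.815.
Since 1.170 < 7.815, we fail to reject the null hypothesis — the data are consistent with the 1:1:1:1 ratio.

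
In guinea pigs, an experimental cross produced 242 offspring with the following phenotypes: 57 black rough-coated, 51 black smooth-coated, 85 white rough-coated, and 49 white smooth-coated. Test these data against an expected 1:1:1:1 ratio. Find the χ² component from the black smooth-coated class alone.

Under the 1:1:1:1 hypothesis (Σ ratio = 4, N = 242):
  black rough-coated: 242 × 1/4 = 60.5
  black smooth-coated: 242 × 1/4 = 60.5
  white rough-coated: 242 × 1/4 = 60.5
  white smooth-coated: 242 × 1/4 = 60.5
Contribution of black smooth-coated: (51 − 60.5)² / 60.5 = 1.4917

1.492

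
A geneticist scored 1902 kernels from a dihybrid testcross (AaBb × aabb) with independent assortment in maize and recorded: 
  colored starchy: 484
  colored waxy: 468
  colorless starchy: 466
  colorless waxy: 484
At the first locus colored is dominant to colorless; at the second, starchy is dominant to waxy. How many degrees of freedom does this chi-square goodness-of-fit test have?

A dihybrid testcross with independent assortment gives a 1:1:1:1 ratio.
A goodness-of-fit test with 4 phenotype classes has df = 4 − 1 = 3.

3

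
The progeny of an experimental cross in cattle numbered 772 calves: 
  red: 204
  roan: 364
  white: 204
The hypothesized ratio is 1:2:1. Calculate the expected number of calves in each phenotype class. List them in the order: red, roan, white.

193, 386, 193

Total ratio parts = 4. Expected numbers out of 772:
  red: 772 × 1/4 = 193
  roan: 772 × 2/4 = 386
  white: 772 × 1/4 = 193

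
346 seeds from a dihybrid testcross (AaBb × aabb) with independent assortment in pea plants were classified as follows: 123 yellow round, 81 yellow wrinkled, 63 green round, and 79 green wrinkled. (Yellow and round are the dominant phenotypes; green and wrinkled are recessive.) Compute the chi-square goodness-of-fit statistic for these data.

22.786

A dihybrid testcross with independent assortment gives a 1:1:1:1 ratio.
Total ratio parts = 4. Expected numbers out of 346:
  yellow round: 346 × 1/4 = 86.5
  yellow wrinkled: 346 × 1/4 = 86.5
  green round: 346 × 1/4 = 86.5
  green wrinkled: 346 × 1/4 = 86.5
χ² = Σ (O − E)² / E
  yellow round: (123 − 86.5)² / 86.5 = 15.4017
  yellow wrinkled: (81 − 86.5)² / 86.5 = 0.3497
  green round: (63 − 86.5)² / 86.5 = 6.3844
  green wrinkled: (79 − 86.5)² / 86.5 = 0.6503
χ² = 15.4017 + 0.3497 + 6.3844 + 0.6503 = 22.7861 ≈ 22.786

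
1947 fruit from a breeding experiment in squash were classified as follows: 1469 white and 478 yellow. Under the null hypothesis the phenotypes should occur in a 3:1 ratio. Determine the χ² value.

0.210

Expected counts for N = 1947 under a 3:1 ratio (total parts = 4):
  white: 1947 × 3/4 = 1460.25
  yellow: 1947 × 1/4 = 486.75
χ² = Σ (O − E)² / E
  white: (1469 − 1460.25)² / 1460.25 = 0.0524
  yellow: (478 − 486.75)² / 486.75 = 0.1573
χ² = 0.0524 + 0.1573 = 0.2097 ≈ 0.210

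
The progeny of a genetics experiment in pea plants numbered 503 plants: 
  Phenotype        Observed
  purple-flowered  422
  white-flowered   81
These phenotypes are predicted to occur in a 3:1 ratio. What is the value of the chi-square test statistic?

The 3:1 ratio has 4 parts, so with N = 503 the expected counts are:
  purple-flowered: 503 × 3/4 = 377.25
  white-flowered: 503 × 1/4 = 125.75
χ² = Σ (O − E)² / E
  purple-flowered: (422 − 377.25)² / 377.25 = 5.3083
  white-flowered: (81 − 125.75)² / 125.75 = 15.9250
χ² = 5.3083 + 15.9250 = 21.2333 ≈ 21.233

21.233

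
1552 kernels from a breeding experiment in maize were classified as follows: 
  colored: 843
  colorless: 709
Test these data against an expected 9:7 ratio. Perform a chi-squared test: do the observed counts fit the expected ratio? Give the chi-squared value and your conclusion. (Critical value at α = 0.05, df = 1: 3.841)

Expected counts for N = 1552 under a 9:7 ratio (total parts = 16):
  colored: 1552 × 9/16 = 873
  colorless: 1552 × 7/16 = 679
χ² = Σ (O − E)² / E
  colored: (843 − 873)² / 873 = 1.0309
  colorless: (709 − 679)² / 679 = 1.3255
χ² = 1.0309 + 1.3255 = 2.3564 ≈ 2.356
Degrees of freedom = 2 − 1 = 1; critical value at α = 0.05 is 3.841.
Since 2.356 < 3.841, we fail to reject the null hypothesis — the data are consistent with the 9:7 ratio.

2.356; consistent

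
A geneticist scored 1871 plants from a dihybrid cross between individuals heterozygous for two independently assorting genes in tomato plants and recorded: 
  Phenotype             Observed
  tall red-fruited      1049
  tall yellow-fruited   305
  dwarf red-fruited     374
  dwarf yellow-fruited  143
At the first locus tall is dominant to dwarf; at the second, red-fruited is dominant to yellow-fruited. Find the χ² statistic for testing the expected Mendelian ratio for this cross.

13.335

A dihybrid F₂ with independent assortment and complete dominance at both loci gives a 9:3:3:1 phenotypic ratio.
Under the 9:3:3:1 hypothesis (Σ ratio = 16, N = 1871):
  tall red-fruited: 1871 × 9/16 = 1052.4375
  tall yellow-fruited: 1871 × 3/16 = 350.8125
  dwarf red-fruited: 1871 × 3/16 = 350.8125
  dwarf yellow-fruited: 1871 × 1/16 = 116.9375
χ² = Σ (O − E)² / E
  tall red-fruited: (1049 − 1052.4375)² / 1052.4375 = 0.0112
  tall yellow-fruited: (305 − 350.8125)² / 350.8125 = 5.9826
  dwarf red-fruited: (374 − 350.8125)² / 350.8125 = 1.5326
  dwarf yellow-fruited: (143 − 116.9375)² / 116.9375 = 5.8087
χ² = 0.0112 + 5.9826 + 1.5326 + 5.8087 = 13.3351 ≈ 13.335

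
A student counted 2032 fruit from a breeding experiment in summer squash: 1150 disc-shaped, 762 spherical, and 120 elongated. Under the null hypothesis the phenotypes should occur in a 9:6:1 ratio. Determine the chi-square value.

0.429

Total ratio parts = 16. Expected numbers out of 2032:
  disc-shaped: 2032 × 9/16 = 1143
  spherical: 2032 × 6/16 = 762
  elongated: 2032 × 1/16 = 127
χ² = Σ (O − E)² / E
  disc-shaped: (1150 − 1143)² / 1143 = 0.0429
  spherical: (762 − 762)² / 762 = 0.0000
  elongated: (120 − 127)² / 127 = 0.3858
χ² = 0.0429 + 0.0000 + 0.3858 = 0.4287 ≈ 0.429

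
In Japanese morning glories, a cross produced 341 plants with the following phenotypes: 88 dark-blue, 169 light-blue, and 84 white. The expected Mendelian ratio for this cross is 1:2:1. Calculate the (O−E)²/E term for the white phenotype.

Under the 1:2:1 hypothesis (Σ ratio = 4, N = 341):
  dark-blue: 341 × 1/4 = 85.25
  light-blue: 341 × 2/4 = 170.5
  white: 341 × 1/4 = 85.25
Contribution of white: (84 − 85.25)² / 85.25 = 0.0183

0.018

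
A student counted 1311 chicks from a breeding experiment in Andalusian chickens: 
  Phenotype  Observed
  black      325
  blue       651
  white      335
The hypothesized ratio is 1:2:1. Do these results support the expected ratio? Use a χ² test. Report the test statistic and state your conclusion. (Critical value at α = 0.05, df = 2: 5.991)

Expected counts for N = 1311 under a 1:2:1 ratio (total parts = 4):
  black: 1311 × 1/4 = 327.75
  blue: 1311 × 2/4 = 655.5
  white: 1311 × 1/4 = 327.75
χ² = Σ (O − E)² / E
  black: (325 − 327.75)² / 327.75 = 0.0231
  blue: (651 − 655.5)² / 655.5 = 0.0309
  white: (335 − 327.75)² / 327.75 = 0.1604
χ² = 0.0231 + 0.0309 + 0.1604 = 0.2144 ≈ 0.214
Degrees of freedom = 3 − 1 = 2; critical value at α = 0.05 is 5.991.
Since 0.214 < 5.991, we fail to reject the null hypothesis — the data are consistent with the 1:2:1 ratio.

0.214; consistent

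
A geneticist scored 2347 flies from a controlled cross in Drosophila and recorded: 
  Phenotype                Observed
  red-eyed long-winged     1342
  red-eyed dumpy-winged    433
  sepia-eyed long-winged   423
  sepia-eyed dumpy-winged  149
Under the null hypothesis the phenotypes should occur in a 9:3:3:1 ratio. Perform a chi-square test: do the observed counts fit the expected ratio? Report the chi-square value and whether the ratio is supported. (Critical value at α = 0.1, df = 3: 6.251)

1.172; consistent

Under the 9:3:3:1 hypothesis (Σ ratio = 16, N = 2347):
  red-eyed long-winged: 2347 × 9/16 = 1320.1875
  red-eyed dumpy-winged: 2347 × 3/16 = 440.0625
  sepia-eyed long-winged: 2347 × 3/16 = 440.0625
  sepia-eyed dumpy-winged: 2347 × 1/16 = 146.6875
χ² = Σ (O − E)² / E
  red-eyed long-winged: (1342 − 1320.1875)² / 1320.1875 = 0.3604
  red-eyed dumpy-winged: (433 − 440.0625)² / 440.0625 = 0.1133
  sepia-eyed long-winged: (423 − 440.0625)² / 440.0625 = 0.6616
  sepia-eyed dumpy-winged: (149 − 146.6875)² / 146.6875 = 0.0365
χ² = 0.3604 + 0.1133 + 0.6616 + 0.0365 = 1.1718 ≈ 1.172
Degrees of freedom = 4 − 1 = 3; critical value at α = 0.1 is 6.251.
Since 1.172 < 6.251, we fail to reject the null hypothesis — the data are consistent with the 9:3:3:1 ratio.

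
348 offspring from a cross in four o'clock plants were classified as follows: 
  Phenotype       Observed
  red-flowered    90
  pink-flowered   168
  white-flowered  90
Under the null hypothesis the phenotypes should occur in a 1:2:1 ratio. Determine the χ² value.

The 1:2:1 ratio has 4 parts, so with N = 348 the expected counts are:
  red-flowered: 348 × 1/4 = 87
  pink-flowered: 348 × 2/4 = 174
  white-flowered: 348 × 1/4 = 87
χ² = Σ (O − E)² / E
  red-flowered: (90 − 87)² / 87 = 0.1034
  pink-flowered: (168 − 174)² / 174 = 0.2069
  white-flowered: (90 − 87)² / 87 = 0.1034
χ² = 0.1034 + 0.2069 + 0.1034 = 0.4137 ≈ 0.414

0.414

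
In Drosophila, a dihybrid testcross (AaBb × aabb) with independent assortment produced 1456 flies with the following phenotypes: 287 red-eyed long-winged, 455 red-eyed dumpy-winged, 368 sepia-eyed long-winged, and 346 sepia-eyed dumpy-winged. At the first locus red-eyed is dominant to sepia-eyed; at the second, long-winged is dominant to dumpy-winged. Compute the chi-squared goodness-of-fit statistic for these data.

A dihybrid testcross with independent assortment gives a 1:1:1:1 ratio.
Under the 1:1:1:1 hypothesis (Σ ratio = 4, N = 1456):
  red-eyed long-winged: 1456 × 1/4 = 364
  red-eyed dumpy-winged: 1456 × 1/4 = 364
  sepia-eyed long-winged: 1456 × 1/4 = 364
  sepia-eyed dumpy-winged: 1456 × 1/4 = 364
χ² = Σ (O − E)² / E
  red-eyed long-winged: (287 − 364)² / 364 = 16.2885
  red-eyed dumpy-winged: (455 − 364)² / 364 = 22.7500
  sepia-eyed long-winged: (368 − 364)² / 364 = 0.0440
  sepia-eyed dumpy-winged: (346 − 364)² / 364 = 0.8901
χ² = 16.2885 + 22.7500 + 0.0440 + 0.8901 = 39.9726 ≈ 39.973

39.973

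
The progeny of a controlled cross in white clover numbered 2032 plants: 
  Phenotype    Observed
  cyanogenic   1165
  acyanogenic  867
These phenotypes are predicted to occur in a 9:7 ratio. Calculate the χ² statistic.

0.968

The 9:7 ratio has 16 parts, so with N = 2032 the expected counts are:
  cyanogenic: 2032 × 9/16 = 1143
  acyanogenic: 2032 × 7/16 = 889
χ² = Σ (O − E)² / E
  cyanogenic: (1165 − 1143)² / 1143 = 0.4234
  acyanogenic: (867 − 889)² / 889 = 0.5444
χ² = 0.4234 + 0.5444 = 0.9678 ≈ 0.968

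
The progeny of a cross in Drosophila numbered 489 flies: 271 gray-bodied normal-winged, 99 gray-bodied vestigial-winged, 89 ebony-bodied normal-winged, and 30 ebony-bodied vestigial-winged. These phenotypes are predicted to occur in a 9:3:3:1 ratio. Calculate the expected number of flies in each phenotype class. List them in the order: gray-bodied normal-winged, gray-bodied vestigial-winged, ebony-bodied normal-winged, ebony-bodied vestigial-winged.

275.0625, 91.6875, 91.6875, 30.5625

The 9:3:3:1 ratio has 16 parts, so with N = 489 the expected counts are:
  gray-bodied normal-winged: 489 × 9/16 = 275.0625
  gray-bodied vestigial-winged: 489 × 3/16 = 91.6875
  ebony-bodied normal-winged: 489 × 3/16 = 91.6875
  ebony-bodied vestigial-winged: 489 × 1/16 = 30.5625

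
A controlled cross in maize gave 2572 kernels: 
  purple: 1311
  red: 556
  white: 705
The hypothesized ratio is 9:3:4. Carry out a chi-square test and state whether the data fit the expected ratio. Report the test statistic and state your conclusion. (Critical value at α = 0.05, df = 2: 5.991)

29.994; not consistent

Expected counts for N = 2572 under a 9:3:4 ratio (total parts = 16):
  purple: 2572 × 9/16 = 1446.75
  red: 2572 × 3/16 = 482.25
  white: 2572 × 4/16 = 643
χ² = Σ (O − E)² / E
  purple: (1311 − 1446.75)² / 1446.75 = 12.7376
  red: (556 − 482.25)² / 482.25 = 11.2785
  white: (705 − 643)² / 643 = 5.9782
χ² = 12.7376 + 11.2785 + 5.9782 = 29.9943 ≈ 29.994
Degrees of freedom = 3 − 1 = 2; critical value at α = 0.05 is 5.991.
Since 29.994 > 5.991, we reject the null hypothesis — the data do not fit the 9:3:4 ratio.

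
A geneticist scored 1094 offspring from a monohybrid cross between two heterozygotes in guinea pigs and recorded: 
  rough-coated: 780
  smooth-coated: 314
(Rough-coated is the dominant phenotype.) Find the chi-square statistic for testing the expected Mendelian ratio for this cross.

7.996

For a monohybrid cross between heterozygotes with complete dominance, the expected phenotypic ratio is 3:1.
Expected counts for N = 1094 under a 3:1 ratio (total parts = 4):
  rough-coated: 1094 × 3/4 = 820.5
  smooth-coated: 1094 × 1/4 = 273.5
χ² = Σ (O − E)² / E
  rough-coated: (780 − 820.5)² / 820.5 = 1.9991
  smooth-coated: (314 − 273.5)² / 273.5 = 5.9973
χ² = 1.9991 + 5.9973 = 7.9964 ≈ 7.996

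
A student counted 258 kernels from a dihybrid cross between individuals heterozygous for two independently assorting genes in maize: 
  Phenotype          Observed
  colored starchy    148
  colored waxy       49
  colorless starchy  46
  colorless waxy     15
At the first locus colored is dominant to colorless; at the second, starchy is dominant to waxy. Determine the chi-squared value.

A dihybrid F₂ with independent assortment and complete dominance at both loci gives a 9:3:3:1 phenotypic ratio.
Total ratio parts = 16. Expected numbers out of 258:
  colored starchy: 258 × 9/16 = 145.125
  colored waxy: 258 × 3/16 = 48.375
  colorless starchy: 258 × 3/16 = 48.375
  colorless waxy: 258 × 1/16 = 16.125
χ² = Σ (O − E)² / E
  colored starchy: (148 − 145.125)² / 145.125 = 0.0570
  colored waxy: (49 − 48.375)² / 48.375 = 0.0081
  colorless starchy: (46 − 48.375)² / 48.375 = 0.1166
  colorless waxy: (15 − 16.125)² / 16.125 = 0.0785
χ² = 0.0570 + 0.0081 + 0.1166 + 0.0785 = 0.2602 ≈ 0.260

0.260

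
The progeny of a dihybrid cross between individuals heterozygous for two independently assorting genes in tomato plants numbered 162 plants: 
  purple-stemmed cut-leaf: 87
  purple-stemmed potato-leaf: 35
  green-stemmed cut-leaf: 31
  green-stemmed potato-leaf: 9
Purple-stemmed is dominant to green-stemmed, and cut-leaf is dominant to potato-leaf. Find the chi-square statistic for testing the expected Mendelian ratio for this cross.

A dihybrid F₂ with independent assortment and complete dominance at both loci gives a 9:3:3:1 phenotypic ratio.
Total ratio parts = 16. Expected numbers out of 162:
  purple-stemmed cut-leaf: 162 × 9/16 = 91.125
  purple-stemmed potato-leaf: 162 × 3/16 = 30.375
  green-stemmed cut-leaf: 162 × 3/16 = 30.375
  green-stemmed potato-leaf: 162 × 1/16 = 10.125
χ² = Σ (O − E)² / E
  purple-stemmed cut-leaf: (87 − 91.125)² / 91.125 = 0.1867
  purple-stemmed potato-leaf: (35 − 30.375)² / 30.375 = 0.7042
  green-stemmed cut-leaf: (31 − 30.375)² / 30.375 = 0.0129
  green-stemmed potato-leaf: (9 − 10.125)² / 10.125 = 0.1250
χ² = 0.1867 + 0.7042 + 0.0129 + 0.1250 = 1.0288 ≈ 1.029

1.029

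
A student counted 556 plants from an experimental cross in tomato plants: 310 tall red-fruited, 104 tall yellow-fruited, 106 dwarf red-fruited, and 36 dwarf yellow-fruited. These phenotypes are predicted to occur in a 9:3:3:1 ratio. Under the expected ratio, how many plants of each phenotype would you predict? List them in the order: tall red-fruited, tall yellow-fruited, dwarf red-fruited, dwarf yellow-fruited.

Expected counts for N = 556 under a 9:3:3:1 ratio (total parts = 16):
  tall red-fruited: 556 × 9/16 = 312.75
  tall yellow-fruited: 556 × 3/16 = 104.25
  dwarf red-fruited: 556 × 3/16 = 104.25
  dwarf yellow-fruited: 556 × 1/16 = 34.75

312.75, 104.25, 104.25, 34.75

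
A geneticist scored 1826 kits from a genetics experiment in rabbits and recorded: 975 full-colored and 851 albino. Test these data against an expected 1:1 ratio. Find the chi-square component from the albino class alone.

4.210

The 1:1 ratio has 2 parts, so with N = 1826 the expected counts are:
  full-colored: 1826 × 1/2 = 913
  albino: 1826 × 1/2 = 913
Contribution of albino: (851 − 913)² / 913 = 4.2103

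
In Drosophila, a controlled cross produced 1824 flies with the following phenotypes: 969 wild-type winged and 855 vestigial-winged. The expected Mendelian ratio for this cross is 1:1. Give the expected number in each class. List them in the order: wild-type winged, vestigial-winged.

Total ratio parts = 2. Expected numbers out of 1824:
  wild-type winged: 1824 × 1/2 = 912
  vestigial-winged: 1824 × 1/2 = 912

912, 912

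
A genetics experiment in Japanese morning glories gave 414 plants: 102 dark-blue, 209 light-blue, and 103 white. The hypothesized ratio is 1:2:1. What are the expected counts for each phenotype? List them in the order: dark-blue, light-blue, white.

Expected counts for N = 414 under a 1:2:1 ratio (total parts = 4):
  dark-blue: 414 × 1/4 = 103.5
  light-blue: 414 × 2/4 = 207
  white: 414 × 1/4 = 103.5

103.5, 207, 103.5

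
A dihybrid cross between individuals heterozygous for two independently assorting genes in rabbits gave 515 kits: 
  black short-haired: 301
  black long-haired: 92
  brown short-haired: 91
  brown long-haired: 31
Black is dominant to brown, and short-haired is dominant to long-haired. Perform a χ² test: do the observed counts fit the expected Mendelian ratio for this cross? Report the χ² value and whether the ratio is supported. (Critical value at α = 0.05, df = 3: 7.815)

A dihybrid F₂ with independent assortment and complete dominance at both loci gives a 9:3:3:1 phenotypic ratio.
Expected counts for N = 515 under a 9:3:3:1 ratio (total parts = 16):
  black short-haired: 515 × 9/16 = 289.6875
  black long-haired: 515 × 3/16 = 96.5625
  brown short-haired: 515 × 3/16 = 96.5625
  brown long-haired: 515 × 1/16 = 32.1875
χ² = Σ (O − E)² / E
  black short-haired: (301 − 289.6875)² / 289.6875 = 0.4418
  black long-haired: (92 − 96.5625)² / 96.5625 = 0.2156
  brown short-haired: (91 − 96.5625)² / 96.5625 = 0.3204
  brown long-haired: (31 − 32.1875)² / 32.1875 = 0.0438
χ² = 0.4418 + 0.2156 + 0.3204 + 0.0438 = 1.0216 ≈ 1.022
Degrees of freedom = 4 − 1 = 3; critical value at α = 0.05 is 7.815.
Since 1.022 < 7.815, we fail to reject the null hypothesis — the data are consistent with the 9:3:3:1 ratio.

1.022; consistent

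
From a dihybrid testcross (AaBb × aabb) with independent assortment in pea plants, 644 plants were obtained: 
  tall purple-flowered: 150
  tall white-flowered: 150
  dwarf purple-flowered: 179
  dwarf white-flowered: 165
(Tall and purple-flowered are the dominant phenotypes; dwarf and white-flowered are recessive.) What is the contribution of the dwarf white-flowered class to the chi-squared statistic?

A dihybrid testcross with independent assortment gives a 1:1:1:1 ratio.
The 1:1:1:1 ratio has 4 parts, so with N = 644 the expected counts are:
  tall purple-flowered: 644 × 1/4 = 161
  tall white-flowered: 644 × 1/4 = 161
  dwarf purple-flowered: 644 × 1/4 = 161
  dwarf white-flowered: 644 × 1/4 = 161
Contribution of dwarf white-flowered: (165 − 161)² / 161 = 0.0994

0.099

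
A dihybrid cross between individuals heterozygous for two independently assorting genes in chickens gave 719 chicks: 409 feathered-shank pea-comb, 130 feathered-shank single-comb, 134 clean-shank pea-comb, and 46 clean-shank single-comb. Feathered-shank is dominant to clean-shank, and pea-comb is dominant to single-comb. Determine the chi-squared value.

0.253

A dihybrid F₂ with independent assortment and complete dominance at both loci gives a 9:3:3:1 phenotypic ratio.
Expected counts for N = 719 under a 9:3:3:1 ratio (total parts = 16):
  feathered-shank pea-comb: 719 × 9/16 = 404.4375
  feathered-shank single-comb: 719 × 3/16 = 134.8125
  clean-shank pea-comb: 719 × 3/16 = 134.8125
  clean-shank single-comb: 719 × 1/16 = 44.9375
χ² = Σ (O − E)² / E
  feathered-shank pea-comb: (409 − 404.4375)² / 404.4375 = 0.0515
  feathered-shank single-comb: (130 − 134.8125)² / 134.8125 = 0.1718
  clean-shank pea-comb: (134 − 134.8125)² / 134.8125 = 0.0049
  clean-shank single-comb: (46 − 44.9375)² / 44.9375 = 0.0251
χ² = 0.0515 + 0.1718 + 0.0049 + 0.0251 = 0.2533 ≈ 0.253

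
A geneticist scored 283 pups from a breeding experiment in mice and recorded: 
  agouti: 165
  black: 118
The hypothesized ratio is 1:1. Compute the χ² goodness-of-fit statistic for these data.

Expected counts for N = 283 under a 1:1 ratio (total parts = 2):
  agouti: 283 × 1/2 = 141.5
  black: 283 × 1/2 = 141.5
χ² = Σ (O − E)² / E
  agouti: (165 − 141.5)² / 141.5 = 3.9028
  black: (118 − 141.5)² / 141.5 = 3.9028
χ² = 3.9028 + 3.9028 = 7.8056 ≈ 7.806

7.806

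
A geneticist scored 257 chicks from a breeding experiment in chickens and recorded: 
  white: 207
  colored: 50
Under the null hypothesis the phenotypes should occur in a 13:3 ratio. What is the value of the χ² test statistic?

0.084

Expected counts for N = 257 under a 13:3 ratio (total parts = 16):
  white: 257 × 13/16 = 208.8125
  colored: 257 × 3/16 = 48.1875
χ² = Σ (O − E)² / E
  white: (207 − 208.8125)² / 208.8125 = 0.0157
  colored: (50 − 48.1875)² / 48.1875 = 0.0682
χ² = 0.0157 + 0.0682 = 0.0839 ≈ 0.084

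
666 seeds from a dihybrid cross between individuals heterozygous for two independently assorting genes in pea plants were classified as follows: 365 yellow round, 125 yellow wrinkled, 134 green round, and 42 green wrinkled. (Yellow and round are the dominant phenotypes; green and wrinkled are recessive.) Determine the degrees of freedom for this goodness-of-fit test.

A dihybrid F₂ with independent assortment and complete dominance at both loci gives a 9:3:3:1 phenotypic ratio.
A goodness-of-fit test with 4 phenotype classes has df = 4 − 1 = 3.

3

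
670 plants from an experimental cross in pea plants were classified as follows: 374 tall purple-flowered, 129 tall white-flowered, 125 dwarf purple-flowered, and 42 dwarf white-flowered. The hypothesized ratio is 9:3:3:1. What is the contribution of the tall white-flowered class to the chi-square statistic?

Expected counts for N = 670 under a 9:3:3:1 ratio (total parts = 16):
  tall purple-flowered: 670 × 9/16 = 376.875
  tall white-flowered: 670 × 3/16 = 125.625
  dwarf purple-flowered: 670 × 3/16 = 125.625
  dwarf white-flowered: 670 × 1/16 = 41.875
Contribution of tall white-flowered: (129 − 125.625)² / 125.625 = 0.0907

0.091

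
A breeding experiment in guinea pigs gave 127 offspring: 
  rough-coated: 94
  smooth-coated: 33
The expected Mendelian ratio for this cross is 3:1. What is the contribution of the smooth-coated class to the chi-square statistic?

Total ratio parts = 4. Expected numbers out of 127:
  rough-coated: 127 × 3/4 = 95.25
  smooth-coated: 127 × 1/4 = 31.75
Contribution of smooth-coated: (33 − 31.75)² / 31.75 = 0.0492

0.049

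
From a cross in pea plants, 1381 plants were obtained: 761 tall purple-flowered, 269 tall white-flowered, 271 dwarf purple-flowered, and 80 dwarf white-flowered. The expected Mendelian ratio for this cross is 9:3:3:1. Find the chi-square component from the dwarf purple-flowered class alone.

Expected counts for N = 1381 under a 9:3:3:1 ratio (total parts = 16):
  tall purple-flowered: 1381 × 9/16 = 776.8125
  tall white-flowered: 1381 × 3/16 = 258.9375
  dwarf purple-flowered: 1381 × 3/16 = 258.9375
  dwarf white-flowered: 1381 × 1/16 = 86.3125
Contribution of dwarf purple-flowered: (271 − 258.9375)² / 258.9375 = 0.5619

0.562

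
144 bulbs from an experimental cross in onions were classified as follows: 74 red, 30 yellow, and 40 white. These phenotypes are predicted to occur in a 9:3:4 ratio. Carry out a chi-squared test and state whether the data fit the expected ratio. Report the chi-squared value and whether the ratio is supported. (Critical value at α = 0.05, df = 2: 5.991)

Under the 9:3:4 hypothesis (Σ ratio = 16, N = 144):
  red: 144 × 9/16 = 81
  yellow: 144 × 3/16 = 27
  white: 144 × 4/16 = 36
χ² = Σ (O − E)² / E
  red: (74 − 81)² / 81 = 0.6049
  yellow: (30 − 27)² / 27 = 0.3333
  white: (40 − 36)² / 36 = 0.4444
χ² = 0.6049 + 0.3333 + 0.4444 = 1.3826 ≈ 1.383
Degrees of freedom = 3 − 1 = 2; critical value at α = 0.05 is 5.991.
Since 1.383 < 5.991, we fail to reject the null hypothesis — the data are consistent with the 9:3:4 ratio.

1.383; consistent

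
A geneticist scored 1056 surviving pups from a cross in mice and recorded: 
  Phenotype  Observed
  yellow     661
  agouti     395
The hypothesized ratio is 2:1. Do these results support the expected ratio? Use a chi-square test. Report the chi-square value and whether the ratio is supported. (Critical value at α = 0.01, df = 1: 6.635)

7.879; not consistent

Expected counts for N = 1056 under a 2:1 ratio (total parts = 3):
  yellow: 1056 × 2/3 = 704
  agouti: 1056 × 1/3 = 352
χ² = Σ (O − E)² / E
  yellow: (661 − 704)² / 704 = 2.6264
  agouti: (395 − 352)² / 352 = 5.2528
χ² = 2.6264 + 5.2528 = 7.8792 ≈ 7.879
Degrees of freedom = 2 − 1 = 1; critical value at α = 0.01 is 6.635.
Since 7.879 > 6.635, we reject the null hypothesis — the data do not fit the 2:1 ratio.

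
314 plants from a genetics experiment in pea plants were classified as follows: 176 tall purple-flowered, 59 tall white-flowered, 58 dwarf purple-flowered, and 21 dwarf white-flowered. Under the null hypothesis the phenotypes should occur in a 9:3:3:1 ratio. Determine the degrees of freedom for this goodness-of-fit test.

3

A goodness-of-fit test with 4 phenotype classes has df = 4 − 1 = 3.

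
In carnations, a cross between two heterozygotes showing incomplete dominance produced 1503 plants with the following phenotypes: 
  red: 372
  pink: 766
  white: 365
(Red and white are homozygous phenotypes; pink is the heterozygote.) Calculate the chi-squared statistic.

0.625

With incomplete dominance, a heterozygote × heterozygote cross gives a 1:2:1 phenotypic ratio.
Under the 1:2:1 hypothesis (Σ ratio = 4, N = 1503):
  red: 1503 × 1/4 = 375.75
  pink: 1503 × 2/4 = 751.5
  white: 1503 × 1/4 = 375.75
χ² = Σ (O − E)² / E
  red: (372 − 375.75)² / 375.75 = 0.0374
  pink: (766 − 751.5)² / 751.5 = 0.2798
  white: (365 − 375.75)² / 375.75 = 0.3076
χ² = 0.0374 + 0.2798 + 0.3076 = 0.6248 ≈ 0.625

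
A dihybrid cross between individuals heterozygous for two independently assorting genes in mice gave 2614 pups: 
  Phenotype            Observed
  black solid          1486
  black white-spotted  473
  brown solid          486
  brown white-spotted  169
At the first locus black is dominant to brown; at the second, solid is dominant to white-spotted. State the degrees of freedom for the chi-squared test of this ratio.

A dihybrid F₂ with independent assortment and complete dominance at both loci gives a 9:3:3:1 phenotypic ratio.
A goodness-of-fit test with 4 phenotype classes has df = 4 − 1 = 3.

3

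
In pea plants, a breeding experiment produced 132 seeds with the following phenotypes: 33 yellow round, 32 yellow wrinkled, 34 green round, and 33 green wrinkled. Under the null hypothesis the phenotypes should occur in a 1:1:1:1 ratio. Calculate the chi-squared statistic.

Expected counts for N = 132 under a 1:1:1:1 ratio (total parts = 4):
  yellow round: 132 × 1/4 = 33
  yellow wrinkled: 132 × 1/4 = 33
  green round: 132 × 1/4 = 33
  green wrinkled: 132 × 1/4 = 33
χ² = Σ (O − E)² / E
  yellow round: (33 − 33)² / 33 = 0.0000
  yellow wrinkled: (32 − 33)² / 33 = 0.0303
  green round: (34 − 33)² / 33 = 0.0303
  green wrinkled: (33 − 33)² / 33 = 0.0000
χ² = 0.0000 + 0.0303 + 0.0303 + 0.0000 = 0.0606 ≈ 0.061

0.061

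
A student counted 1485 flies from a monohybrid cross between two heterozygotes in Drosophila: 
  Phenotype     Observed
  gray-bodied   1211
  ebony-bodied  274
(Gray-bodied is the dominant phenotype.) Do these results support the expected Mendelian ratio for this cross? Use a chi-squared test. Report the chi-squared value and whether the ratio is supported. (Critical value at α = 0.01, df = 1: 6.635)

For a monohybrid cross between heterozygotes with complete dominance, the expected phenotypic ratio is 3:1.
Expected counts for N = 1485 under a 3:1 ratio (total parts = 4):
  gray-bodied: 1485 × 3/4 = 1113.75
  ebony-bodied: 1485 × 1/4 = 371.25
χ² = Σ (O − E)² / E
  gray-bodied: (1211 − 1113.75)² / 1113.75 = 8.4916
  ebony-bodied: (274 − 371.25)² / 371.25 = 25.4749
χ² = 8.4916 + 25.4749 = 33.9665 ≈ 33.967
Degrees of freedom = 2 − 1 = 1; critical value at α = 0.01 is 6.635.
Since 33.967 > 6.635, we reject the null hypothesis — the data do not fit the 3:1 ratio.

33.967; not consistent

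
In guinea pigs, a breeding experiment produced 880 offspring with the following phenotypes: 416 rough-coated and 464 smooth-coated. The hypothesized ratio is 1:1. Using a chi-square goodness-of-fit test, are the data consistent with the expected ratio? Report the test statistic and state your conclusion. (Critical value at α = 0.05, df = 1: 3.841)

Expected counts for N = 880 under a 1:1 ratio (total parts = 2):
  rough-coated: 880 × 1/2 = 440
  smooth-coated: 880 × 1/2 = 440
χ² = Σ (O − E)² / E
  rough-coated: (416 − 440)² / 440 = 1.3091
  smooth-coated: (464 − 440)² / 440 = 1.3091
χ² = 1.3091 + 1.3091 = 2.6182 ≈ 2.618
Degrees of freedom = 2 − 1 = 1; critical value at α = 0.05 is 3.841.
Since 2.618 < 3.841, we fail to reject the null hypothesis — the data are consistent with the 1:1 ratio.

2.618; consistent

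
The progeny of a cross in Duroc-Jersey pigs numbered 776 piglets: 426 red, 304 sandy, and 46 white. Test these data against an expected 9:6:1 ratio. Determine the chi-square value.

The 9:6:1 ratio has 16 parts, so with N = 776 the expected counts are:
  red: 776 × 9/16 = 436.5
  sandy: 776 × 6/16 = 291
  white: 776 × 1/16 = 48.5
χ² = Σ (O − E)² / E
  red: (426 − 436.5)² / 436.5 = 0.2526
  sandy: (304 − 291)² / 291 = 0.5808
  white: (46 − 48.5)² / 48.5 = 0.1289
χ² = 0.2526 + 0.5808 + 0.1289 = 0.9623 ≈ 0.962

0.962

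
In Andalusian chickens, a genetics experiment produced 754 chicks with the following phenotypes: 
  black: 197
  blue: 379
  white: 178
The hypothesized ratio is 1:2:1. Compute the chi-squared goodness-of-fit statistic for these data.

0.979

Under the 1:2:1 hypothesis (Σ ratio = 4, N = 754):
  black: 754 × 1/4 = 188.5
  blue: 754 × 2/4 = 377
  white: 754 × 1/4 = 188.5
χ² = Σ (O − E)² / E
  black: (197 − 188.5)² / 188.5 = 0.3833
  blue: (379 − 377)² / 377 = 0.0106
  white: (178 − 188.5)² / 188.5 = 0.5849
χ² = 0.3833 + 0.0106 + 0.5849 = 0.9788 ≈ 0.979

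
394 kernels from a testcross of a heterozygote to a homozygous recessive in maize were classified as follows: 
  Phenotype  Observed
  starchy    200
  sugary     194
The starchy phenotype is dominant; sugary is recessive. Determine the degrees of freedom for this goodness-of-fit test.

A testcross of a heterozygote (Aa × aa) gives a 1:1 phenotypic ratio.
A goodness-of-fit test with 2 phenotype classes has df = 2 − 1 = 1.

1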